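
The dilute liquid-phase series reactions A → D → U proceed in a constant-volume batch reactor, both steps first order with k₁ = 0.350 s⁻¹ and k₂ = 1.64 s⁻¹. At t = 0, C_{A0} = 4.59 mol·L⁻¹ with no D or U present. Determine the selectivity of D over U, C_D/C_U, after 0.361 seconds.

3.00

Solving the coupled first-order balances gives C_D(t) = [k₁/(k₂−k₁)]·C_{A0}·(e^(−k₁t) − e^(−k₂t)).
e^(−k₁t) = e^(−0.350×0.361) = e^(−0.1263) = 0.8813; e^(−k₂t) = e^(−0.5920) = 0.5532.
C_D = 0.350×4.59/(1.64−0.350) × (0.8813−0.5532) = 1.245×0.3281 = 0.4086 mol·L⁻¹.
C_A = C_{A0}e^(−k₁t) = 4.045 mol·L⁻¹, so C_U = C_{A0}−C_A−C_D = 0.1362 mol·L⁻¹; C_D/C_U = 3.00.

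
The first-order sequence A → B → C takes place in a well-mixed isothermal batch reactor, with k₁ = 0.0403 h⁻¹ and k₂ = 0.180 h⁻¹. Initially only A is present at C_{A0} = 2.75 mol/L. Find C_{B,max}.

Evaluating C_B at t_opt = ln(k₂/k₁)/(k₂−k₁) gives C_{B,max}/C_{A0} = (k₁/k₂)^[k₂/(k₂−k₁)].
= (0.0403/0.180)^(0.180/(0.180−0.0403)) = (0.2239)^(1.288) = 0.1454.
C_{B,max} = 0.1454×2.75 = 0.400 mol/L.

0.400 mol/L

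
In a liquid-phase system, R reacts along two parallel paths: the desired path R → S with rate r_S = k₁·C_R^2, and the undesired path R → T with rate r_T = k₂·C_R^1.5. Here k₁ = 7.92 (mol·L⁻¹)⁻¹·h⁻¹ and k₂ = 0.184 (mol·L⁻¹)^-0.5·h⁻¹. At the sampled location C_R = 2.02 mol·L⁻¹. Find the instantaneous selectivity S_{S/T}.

S_{S/T} = r_S/r_T = (k₁·C_R^2)/(k₂·C_R^1.5) = (k₁/k₂)·C_R^0.5.
= (7.92×2.020^2) / (0.184×2.020^1.5) = 32.32/0.5283 = 61.2.
Since the desired path is higher order in R, keeping C_R high (PFR or concentrated feed) favours S.

61.2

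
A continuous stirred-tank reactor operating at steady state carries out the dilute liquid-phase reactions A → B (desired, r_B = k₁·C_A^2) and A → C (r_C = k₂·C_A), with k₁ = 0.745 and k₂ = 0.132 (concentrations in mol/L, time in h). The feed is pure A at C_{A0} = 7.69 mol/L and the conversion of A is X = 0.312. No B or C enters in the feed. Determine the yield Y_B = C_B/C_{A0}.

Exit C_A = C_{A0}(1−X) = 7.69×0.688 = 5.291 mol/L.
Rates in a CSTR are evaluated at the outlet concentration: r_B = 0.745×5.291^2 = 20.85, r_C = 0.132×5.291 = 0.6984.
Fraction of consumed A going to B: r_B/(r_B+r_C) = 0.9676.
C_B = 0.9676·C_{A0}·X = 0.9676×7.69×0.312 = 2.32 mol/L; Y_B = C_B/C_{A0} = 0.302.

0.302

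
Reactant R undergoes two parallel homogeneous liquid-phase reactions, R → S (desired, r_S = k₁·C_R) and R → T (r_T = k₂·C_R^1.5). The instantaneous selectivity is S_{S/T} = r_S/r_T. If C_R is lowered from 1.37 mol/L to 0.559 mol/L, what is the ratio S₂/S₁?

S_{S/T} = (k₁/k₂)·C_R^-0.5, so S₂/S₁ = (C_{R,2}/C_{R,1})^-0.5.
= (0.559/1.37)^(-0.5) = (0.4080)^(-0.5) = 1.57.

1.57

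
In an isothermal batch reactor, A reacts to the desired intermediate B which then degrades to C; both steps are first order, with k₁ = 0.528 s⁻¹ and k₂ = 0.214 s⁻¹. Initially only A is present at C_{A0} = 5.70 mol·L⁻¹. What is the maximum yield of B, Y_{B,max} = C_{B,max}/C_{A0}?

0.540

Evaluating C_B at t_opt = ln(k₂/k₁)/(k₂−k₁) gives C_{B,max}/C_{A0} = (k₁/k₂)^[k₂/(k₂−k₁)].
= (0.528/0.214)^(0.214/(0.214−0.528)) = (2.467)^(-0.6815) = 0.5404.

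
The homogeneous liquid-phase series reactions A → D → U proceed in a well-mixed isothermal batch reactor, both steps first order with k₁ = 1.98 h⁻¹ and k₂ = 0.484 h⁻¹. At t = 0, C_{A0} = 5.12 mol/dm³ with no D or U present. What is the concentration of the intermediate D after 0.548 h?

2.91 mol/dm³

The intermediate concentration in a first-order A→B→C sequence is C_D = k₁C_{A0}(e^(−k₁t) − e^(−k₂t))/(k₂−k₁).
e^(−k₁t) = e^(−1.98×0.548) = e^(−1.085) = 0.3379; e^(−k₂t) = e^(−0.2652) = 0.7670.
C_D = 1.98×5.12/(0.484−1.98) × (0.3379−0.7670) = (-6.776)×(-0.4291) = 2.908 mol/dm³.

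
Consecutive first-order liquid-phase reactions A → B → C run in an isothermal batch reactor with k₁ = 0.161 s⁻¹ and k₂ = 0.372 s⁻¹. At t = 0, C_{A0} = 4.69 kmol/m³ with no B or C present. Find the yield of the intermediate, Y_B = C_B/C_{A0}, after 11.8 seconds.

The intermediate concentration in a first-order A→B→C sequence is C_B = k₁C_{A0}(e^(−k₁t) − e^(−k₂t))/(k₂−k₁).
e^(−k₁t) = e^(−0.161×11.8) = e^(−1.900) = 0.1496; e^(−k₂t) = e^(−4.390) = 0.01241.
C_B = 0.161×4.69/(0.372−0.161) × (0.1496−0.01241) = 3.579×0.1372 = 0.4910 kmol/m³.
Y_B = C_B/C_{A0} = 0.4910/4.69 = 0.105.

0.105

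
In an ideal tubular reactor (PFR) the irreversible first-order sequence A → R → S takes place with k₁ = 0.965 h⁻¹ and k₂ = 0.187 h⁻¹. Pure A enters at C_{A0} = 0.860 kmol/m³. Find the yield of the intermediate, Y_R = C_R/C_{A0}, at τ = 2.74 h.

For first-order series with pure A initially, C_R(τ) = k₁C_{A0}/(k₂−k₁)·(e^(−k₁τ) − e^(−k₂τ)).
e^(−k₁τ) = e^(−0.965×2.74) = e^(−2.644) = 0.07107; e^(−k₂τ) = e^(−0.5124) = 0.5991.
C_R = 0.965×0.860/(0.187−0.965) × (0.07107−0.5991) = (-1.067)×(-0.5280) = 0.5632 kmol/m³.
Y_R = C_R/C_{A0} = 0.5632/0.860 = 0.655.

0.655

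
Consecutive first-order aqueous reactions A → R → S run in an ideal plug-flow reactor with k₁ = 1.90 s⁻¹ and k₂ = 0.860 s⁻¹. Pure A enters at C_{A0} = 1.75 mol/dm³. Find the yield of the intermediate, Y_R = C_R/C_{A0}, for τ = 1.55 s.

0.386

For first-order series with pure A initially, C_R(τ) = k₁C_{A0}/(k₂−k₁)·(e^(−k₁τ) − e^(−k₂τ)).
e^(−k₁τ) = e^(−1.90×1.55) = e^(−2.945) = 0.05260; e^(−k₂τ) = e^(−1.333) = 0.2637.
C_R = 1.90×1.75/(0.860−1.90) × (0.05260−0.2637) = (-3.197)×(-0.2111) = 0.6749 mol/dm³.
Y_R = C_R/C_{A0} = 0.6749/1.75 = 0.386.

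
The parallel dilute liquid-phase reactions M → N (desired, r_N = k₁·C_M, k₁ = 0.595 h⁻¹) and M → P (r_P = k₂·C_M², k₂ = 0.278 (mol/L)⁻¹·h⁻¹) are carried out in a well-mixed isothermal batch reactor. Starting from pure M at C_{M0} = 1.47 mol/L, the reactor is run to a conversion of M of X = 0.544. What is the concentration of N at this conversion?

0.536 mol/L

C_M = C_{M0}(1−X) = 0.6703 mol/L.
Along a PFR/batch, dC_N/dC_M = −r_N/(r_N+r_P) = −k₁/(k₁+k₂·C_M).
Integrating from C_{M0} to C_M: C_N = (0.595/0.278)·ln[(0.595+0.278·1.47)/(0.595+0.278·0.670)] = 2.140·ln(1.004/0.7813) = 0.5359 mol/L.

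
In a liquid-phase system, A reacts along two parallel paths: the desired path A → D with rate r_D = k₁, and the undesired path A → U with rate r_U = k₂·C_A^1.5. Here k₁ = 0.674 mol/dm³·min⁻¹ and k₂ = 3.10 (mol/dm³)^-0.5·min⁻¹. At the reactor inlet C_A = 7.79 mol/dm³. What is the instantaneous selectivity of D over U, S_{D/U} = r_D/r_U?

0.01000

S_{D/U} = r_D/r_U = (k₁)/(k₂·C_A^1.5) = (k₁/k₂)·C_A^-1.5.
= (0.674) / (3.10×7.790^1.5) = 0.6740/67.40 = 0.01000.
The undesired path is higher order in A, so low C_A (CSTR or dilute feed) favours D.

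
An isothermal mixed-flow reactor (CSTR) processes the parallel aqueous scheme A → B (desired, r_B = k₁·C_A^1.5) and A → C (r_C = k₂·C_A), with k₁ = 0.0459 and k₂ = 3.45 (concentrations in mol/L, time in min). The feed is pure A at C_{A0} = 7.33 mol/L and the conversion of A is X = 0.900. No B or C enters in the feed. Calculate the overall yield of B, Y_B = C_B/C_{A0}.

Exit C_A = C_{A0}(1−X) = 7.33×0.100 = 0.7330 mol/L.
In a CSTR the entire volume is at exit conditions, so r_B = 0.0459×0.7330^1.5 = 0.02881 and r_C = 3.45×0.7330 = 2.529.
Fraction of consumed A going to B: r_B/(r_B+r_C) = 0.01126.
C_B = 0.01126·C_{A0}·X = 0.01126×7.33×0.900 = 0.0743 mol/L; Y_B = C_B/C_{A0} = 0.0101.

0.0101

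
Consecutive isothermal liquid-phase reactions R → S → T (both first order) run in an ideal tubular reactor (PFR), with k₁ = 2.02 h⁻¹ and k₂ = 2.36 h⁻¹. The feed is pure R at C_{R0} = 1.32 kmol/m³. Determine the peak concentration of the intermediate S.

0.448 kmol/m³

For a first-order series the maximum intermediate yield is C_{S,max}/C_{R0} = (k₁/k₂)^[k₂/(k₂−k₁)].
= (2.02/2.36)^(2.36/(2.36−2.02)) = (0.8559)^(6.941) = 0.3397.
C_{S,max} = 0.3397×1.32 = 0.448 kmol/m³.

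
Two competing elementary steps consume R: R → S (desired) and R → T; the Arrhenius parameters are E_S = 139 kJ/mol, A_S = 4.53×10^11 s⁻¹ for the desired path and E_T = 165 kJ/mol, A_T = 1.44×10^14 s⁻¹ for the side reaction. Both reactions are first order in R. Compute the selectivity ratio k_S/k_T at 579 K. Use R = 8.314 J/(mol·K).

0.697

k_S/k_T = (A_S/A_T)·exp[−(E_S−E_T)/(RT)] = (A_S/A_T)·exp[(E_T−E_S)/(RT)].
(E_T−E_S)/(RT) = (165−139)×10³/(8.314×579) = 26000/4814 = 5.401.
k_S/k_T = (4.53×10^11/1.44×10^14)·exp(5.401) = 0.003146 × 221.7 = 0.697.
Since E_S < E_T, lowering the temperature improves selectivity toward S.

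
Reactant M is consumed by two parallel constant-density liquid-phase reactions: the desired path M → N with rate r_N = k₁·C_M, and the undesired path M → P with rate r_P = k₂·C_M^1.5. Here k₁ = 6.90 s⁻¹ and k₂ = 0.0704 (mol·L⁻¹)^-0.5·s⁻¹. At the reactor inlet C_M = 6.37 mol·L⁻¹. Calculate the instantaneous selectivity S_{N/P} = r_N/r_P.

S_{N/P} = r_N/r_P = (k₁·C_M)/(k₂·C_M^1.5) = (k₁/k₂)·C_M^-0.5.
= (6.90×6.370) / (0.0704×6.370^1.5) = 43.95/1.132 = 38.8.

38.8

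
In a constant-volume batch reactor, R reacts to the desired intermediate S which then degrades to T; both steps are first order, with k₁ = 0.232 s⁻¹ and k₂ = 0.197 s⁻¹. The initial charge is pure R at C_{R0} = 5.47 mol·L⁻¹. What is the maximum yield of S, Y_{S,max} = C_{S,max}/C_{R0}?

For a first-order series the maximum intermediate yield is C_{S,max}/C_{R0} = (k₁/k₂)^[k₂/(k₂−k₁)].
= (0.232/0.197)^(0.197/(0.197−0.232)) = (1.178)^(-5.629) = 0.3983.

0.398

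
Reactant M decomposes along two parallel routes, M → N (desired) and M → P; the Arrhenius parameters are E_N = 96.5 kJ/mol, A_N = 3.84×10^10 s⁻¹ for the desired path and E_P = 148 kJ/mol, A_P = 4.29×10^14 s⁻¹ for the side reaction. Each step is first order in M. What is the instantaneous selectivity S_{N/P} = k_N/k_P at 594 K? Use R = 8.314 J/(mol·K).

3.03

Since both paths have the same order in M, the concentration cancels and S_{N/P} = k_N/k_P = (A_N/A_P)·exp[(E_P−E_N)/(RT)].
(E_P−E_N)/(RT) = (148−96.5)×10³/(8.314×594) = 51500/4939 = 10.43.
k_N/k_P = (3.84×10^10/4.29×10^14)·exp(10.43) = 8.951×10^-5 × 33801 = 3.03.
Since E_N < E_P, lowering the temperature improves selectivity toward N.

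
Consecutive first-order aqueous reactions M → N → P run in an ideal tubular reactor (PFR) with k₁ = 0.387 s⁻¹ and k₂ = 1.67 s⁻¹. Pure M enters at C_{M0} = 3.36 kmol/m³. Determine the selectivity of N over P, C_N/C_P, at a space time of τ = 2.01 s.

0.310

For first-order series with pure M initially, C_N(τ) = k₁C_{M0}/(k₂−k₁)·(e^(−k₁τ) − e^(−k₂τ)).
e^(−k₁τ) = e^(−0.387×2.01) = e^(−0.7779) = 0.4594; e^(−k₂τ) = e^(−3.357) = 0.03485.
C_N = 0.387×3.36/(1.67−0.387) × (0.4594−0.03485) = 1.013×0.4245 = 0.4303 kmol/m³.
C_M = C_{M0}e^(−k₁τ) = 1.544 kmol/m³, so C_P = C_{M0}−C_M−C_N = 1.386 kmol/m³; C_N/C_P = 0.310.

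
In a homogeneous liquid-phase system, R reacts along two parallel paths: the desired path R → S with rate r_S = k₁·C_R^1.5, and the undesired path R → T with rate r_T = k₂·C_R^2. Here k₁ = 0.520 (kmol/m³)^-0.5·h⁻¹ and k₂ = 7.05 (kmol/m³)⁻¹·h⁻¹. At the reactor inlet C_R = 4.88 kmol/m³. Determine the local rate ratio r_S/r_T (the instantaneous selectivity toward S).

S_{S/T} = r_S/r_T = (k₁·C_R^1.5)/(k₂·C_R^2) = (k₁/k₂)·C_R^-0.5.
= (0.520×4.880^1.5) / (7.05×4.880^2) = 5.606/167.9 = 0.0334.
The undesired path is higher order in R, so low C_R (CSTR or dilute feed) favours S.

0.0334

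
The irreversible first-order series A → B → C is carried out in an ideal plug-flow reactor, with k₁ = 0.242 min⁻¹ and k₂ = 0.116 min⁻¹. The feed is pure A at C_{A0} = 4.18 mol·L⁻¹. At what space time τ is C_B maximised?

5.84 min

The intermediate peaks when r₁ = r₂, i.e. k₁e^(−k₁τ) = k₂e^(−k₂τ), giving τ_opt = ln(k₂/k₁)/(k₂−k₁).
= ln(0.116/0.242)/(0.116−0.242) = ln(0.4793)/-0.1260 = -0.7353/-0.1260 = 5.84 min.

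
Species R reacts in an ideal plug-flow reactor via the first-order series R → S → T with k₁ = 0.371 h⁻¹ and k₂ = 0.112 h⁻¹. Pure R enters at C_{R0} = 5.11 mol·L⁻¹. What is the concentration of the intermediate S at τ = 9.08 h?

For first-order series with pure R initially, C_S(τ) = k₁C_{R0}/(k₂−k₁)·(e^(−k₁τ) − e^(−k₂τ)).
e^(−k₁τ) = e^(−0.371×9.08) = e^(−3.369) = 0.03444; e^(−k₂τ) = e^(−1.017) = 0.3617.
C_S = 0.371×5.11/(0.112−0.371) × (0.03444−0.3617) = (-7.320)×(-0.3273) = 2.395 mol·L⁻¹.

2.40 mol·L⁻¹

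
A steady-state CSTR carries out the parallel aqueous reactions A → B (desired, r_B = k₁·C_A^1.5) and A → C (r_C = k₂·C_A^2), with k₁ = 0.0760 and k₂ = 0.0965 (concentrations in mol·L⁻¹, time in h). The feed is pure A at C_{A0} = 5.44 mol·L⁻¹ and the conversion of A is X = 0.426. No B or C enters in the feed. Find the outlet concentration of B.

0.714 mol·L⁻¹

Exit C_A = C_{A0}(1−X) = 5.44×0.574 = 3.123 mol·L⁻¹.
A CSTR operates uniformly at the exit composition, giving r_B = 0.4194 and r_C = 0.9409 (each k·C_A^n at C_A = 3.123).
Fraction of consumed A going to B: r_B/(r_B+r_C) = 0.3083.
C_B = 0.3083·C_{A0}·X = 0.3083×5.44×0.426 = 0.714 mol·L⁻¹.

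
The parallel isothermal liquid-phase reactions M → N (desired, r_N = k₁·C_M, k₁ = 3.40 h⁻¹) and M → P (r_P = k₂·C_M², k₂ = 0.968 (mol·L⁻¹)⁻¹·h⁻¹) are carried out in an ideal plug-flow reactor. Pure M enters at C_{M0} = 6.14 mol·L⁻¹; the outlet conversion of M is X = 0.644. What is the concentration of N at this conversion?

C_M = C_{M0}(1−X) = 2.186 mol·L⁻¹.
Along a PFR/batch, dC_N/dC_M = −r_N/(r_N+r_P) = −k₁/(k₁+k₂·C_M).
Integrating from C_{M0} to C_M: C_N = (3.40/0.968)·ln[(3.40+0.968·6.14)/(3.40+0.968·2.19)] = 3.512·ln(9.344/5.516) = 1.851 mol·L⁻¹.

1.85 mol·L⁻¹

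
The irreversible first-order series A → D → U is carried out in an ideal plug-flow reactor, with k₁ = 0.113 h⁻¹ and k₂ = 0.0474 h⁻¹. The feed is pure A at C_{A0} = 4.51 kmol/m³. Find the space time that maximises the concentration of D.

13.2 h

The intermediate peaks when r₁ = r₂, i.e. k₁e^(−k₁τ) = k₂e^(−k₂τ), giving τ_opt = ln(k₂/k₁)/(k₂−k₁).
= ln(0.0474/0.113)/(0.0474−0.113) = ln(0.4195)/-0.06560 = -0.8688/-0.06560 = 13.2 h.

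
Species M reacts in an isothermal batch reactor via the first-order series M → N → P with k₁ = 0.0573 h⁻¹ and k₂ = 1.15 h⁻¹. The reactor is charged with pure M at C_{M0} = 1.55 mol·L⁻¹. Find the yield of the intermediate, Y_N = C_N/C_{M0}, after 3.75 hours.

For first-order series with pure M initially, C_N(t) = k₁C_{M0}/(k₂−k₁)·(e^(−k₁t) − e^(−k₂t)).
e^(−k₁t) = e^(−0.0573×3.75) = e^(−0.2149) = 0.8066; e^(−k₂t) = e^(−4.312) = 0.01340.
C_N = 0.0573×1.55/(1.15−0.0573) × (0.8066−0.01340) = 0.08128×0.7932 = 0.06447 mol·L⁻¹.
Y_N = C_N/C_{M0} = 0.06447/1.55 = 0.0416.

0.0416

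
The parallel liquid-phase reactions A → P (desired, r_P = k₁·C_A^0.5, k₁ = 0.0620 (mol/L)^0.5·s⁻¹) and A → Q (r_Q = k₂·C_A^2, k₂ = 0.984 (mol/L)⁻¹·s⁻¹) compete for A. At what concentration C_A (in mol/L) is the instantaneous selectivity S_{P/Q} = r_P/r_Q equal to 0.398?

S_{P/Q} = (k₁/k₂)·C_A^-1.5 ⇒ C_A = (S·k₂/k₁)^(1/(-1.5)).
= (0.398×0.984/0.0620)^(-0.6667) = (6.317)^(-0.6667) = 0.293 mol/L.

0.293 mol/L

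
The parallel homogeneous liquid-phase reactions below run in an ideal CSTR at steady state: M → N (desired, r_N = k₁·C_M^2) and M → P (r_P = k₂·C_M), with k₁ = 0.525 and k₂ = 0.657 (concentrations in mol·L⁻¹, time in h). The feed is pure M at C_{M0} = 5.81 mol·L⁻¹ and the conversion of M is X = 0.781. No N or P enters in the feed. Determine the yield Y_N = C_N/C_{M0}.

0.394

Exit C_M = C_{M0}(1−X) = 5.81×0.219 = 1.272 mol·L⁻¹.
A CSTR operates uniformly at the exit composition, giving r_N = 0.8500 and r_P = 0.8360 (each k·C_M^n at C_M = 1.272).
Fraction of consumed M going to N: r_N/(r_N+r_P) = 0.5042.
C_N = 0.5042·C_{M0}·X = 0.5042×5.81×0.781 = 2.29 mol·L⁻¹; Y_N = C_N/C_{M0} = 0.394.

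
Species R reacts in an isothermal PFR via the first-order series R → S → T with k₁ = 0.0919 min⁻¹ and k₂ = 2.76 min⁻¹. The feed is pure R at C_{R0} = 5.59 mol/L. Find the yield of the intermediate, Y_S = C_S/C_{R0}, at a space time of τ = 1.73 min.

The intermediate concentration in a first-order A→B→C sequence is C_S = k₁C_{R0}(e^(−k₁τ) − e^(−k₂τ))/(k₂−k₁).
e^(−k₁τ) = e^(−0.0919×1.73) = e^(−0.1590) = 0.8530; e^(−k₂τ) = e^(−4.775) = 0.008440.
C_S = 0.0919×5.59/(2.76−0.0919) × (0.8530−0.008440) = 0.1925×0.8446 = 0.1626 mol/L.
Y_S = C_S/C_{R0} = 0.1626/5.59 = 0.0291.

0.0291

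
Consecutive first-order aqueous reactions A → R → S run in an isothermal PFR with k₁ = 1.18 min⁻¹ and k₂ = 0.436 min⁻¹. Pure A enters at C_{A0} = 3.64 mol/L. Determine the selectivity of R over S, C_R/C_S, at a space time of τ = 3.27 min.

0.551

Solving the coupled first-order balances gives C_R(τ) = [k₁/(k₂−k₁)]·C_{A0}·(e^(−k₁τ) − e^(−k₂τ)).
e^(−k₁τ) = e^(−1.18×3.27) = e^(−3.859) = 0.02110; e^(−k₂τ) = e^(−1.426) = 0.2403.
C_R = 1.18×3.64/(0.436−1.18) × (0.02110−0.2403) = (-5.773)×(-0.2192) = 1.266 mol/L.
C_A = C_{A0}e^(−k₁τ) = 0.07679 mol/L, so C_S = C_{A0}−C_A−C_R = 2.298 mol/L; C_R/C_S = 0.551.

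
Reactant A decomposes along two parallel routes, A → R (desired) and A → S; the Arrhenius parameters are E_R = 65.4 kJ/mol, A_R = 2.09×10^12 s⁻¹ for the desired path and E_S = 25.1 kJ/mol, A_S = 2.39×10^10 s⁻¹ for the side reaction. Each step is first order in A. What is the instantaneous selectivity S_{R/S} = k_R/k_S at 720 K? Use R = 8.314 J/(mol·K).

Since both paths have the same order in A, the concentration cancels and S_{R/S} = k_R/k_S = (A_R/A_S)·exp[(E_S−E_R)/(RT)].
(E_S−E_R)/(RT) = (25.1−65.4)×10³/(8.314×720) = -40300/5986 = -6.732.
k_R/k_S = (2.09×10^12/2.39×10^10)·exp(-6.732) = 87.45 × 0.001192 = 0.104.
Since E_R > E_S, raising the temperature improves selectivity toward R.

0.104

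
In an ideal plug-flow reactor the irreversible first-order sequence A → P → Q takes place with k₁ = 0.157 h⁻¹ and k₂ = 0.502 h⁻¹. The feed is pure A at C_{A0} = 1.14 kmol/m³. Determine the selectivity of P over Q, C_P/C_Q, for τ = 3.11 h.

0.907

The intermediate concentration in a first-order A→B→C sequence is C_P = k₁C_{A0}(e^(−k₁τ) − e^(−k₂τ))/(k₂−k₁).
e^(−k₁τ) = e^(−0.157×3.11) = e^(−0.4883) = 0.6137; e^(−k₂τ) = e^(−1.561) = 0.2099.
C_P = 0.157×1.14/(0.502−0.157) × (0.6137−0.2099) = 0.5188×0.4038 = 0.2095 kmol/m³.
C_A = C_{A0}e^(−k₁τ) = 0.6996 kmol/m³, so C_Q = C_{A0}−C_A−C_P = 0.2309 kmol/m³; C_P/C_Q = 0.907.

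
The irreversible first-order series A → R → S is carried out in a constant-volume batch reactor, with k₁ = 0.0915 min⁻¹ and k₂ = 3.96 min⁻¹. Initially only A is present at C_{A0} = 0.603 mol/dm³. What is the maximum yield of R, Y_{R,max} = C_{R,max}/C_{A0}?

0.0211

At the optimum, C_{R,max}/C_{A0} = (k₁/k₂)^[k₂/(k₂−k₁)].
= (0.0915/3.96)^(3.96/(3.96−0.0915)) = (0.02311)^(1.024) = 0.02114.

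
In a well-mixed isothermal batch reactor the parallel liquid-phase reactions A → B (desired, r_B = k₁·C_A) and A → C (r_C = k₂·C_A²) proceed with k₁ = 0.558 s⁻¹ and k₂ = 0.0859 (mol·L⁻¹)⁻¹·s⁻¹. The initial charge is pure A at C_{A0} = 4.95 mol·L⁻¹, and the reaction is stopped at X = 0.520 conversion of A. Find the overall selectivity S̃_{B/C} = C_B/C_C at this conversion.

1.80

C_A = C_{A0}(1−X) = 2.376 mol·L⁻¹.
Along a PFR/batch, dC_B/dC_A = −r_B/(r_B+r_C) = −k₁/(k₁+k₂·C_A).
Integrating from C_{A0} to C_A: C_B = (0.558/0.0859)·ln[(0.558+0.0859·4.95)/(0.558+0.0859·2.38)] = 6.496·ln(0.9832/0.7621) = 1.655 mol·L⁻¹.
C_C = (C_{A0}−C_A)−C_B = 0.9192 mol·L⁻¹; S̃_{B/C} = 1.655/0.9192 = 1.80.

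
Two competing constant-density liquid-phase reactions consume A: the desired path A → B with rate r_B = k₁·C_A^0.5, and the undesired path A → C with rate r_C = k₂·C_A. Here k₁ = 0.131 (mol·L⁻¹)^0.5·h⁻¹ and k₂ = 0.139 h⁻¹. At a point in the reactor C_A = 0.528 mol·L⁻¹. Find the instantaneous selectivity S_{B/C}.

S_{B/C} = r_B/r_C = (k₁·C_A^0.5)/(k₂·C_A) = (k₁/k₂)·C_A^-0.5.
= (0.131×0.5280^0.5) / (0.139×0.5280) = 0.09519/0.07339 = 1.30.
The undesired path is higher order in A, so low C_A (CSTR or dilute feed) favours B.

1.30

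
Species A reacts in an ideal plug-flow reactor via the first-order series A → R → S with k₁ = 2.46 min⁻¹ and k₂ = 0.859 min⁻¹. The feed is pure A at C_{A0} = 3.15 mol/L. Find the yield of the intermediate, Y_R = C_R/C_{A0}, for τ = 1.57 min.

Solving the coupled first-order balances gives C_R(τ) = [k₁/(k₂−k₁)]·C_{A0}·(e^(−k₁τ) − e^(−k₂τ)).
e^(−k₁τ) = e^(−2.46×1.57) = e^(−3.862) = 0.02102; e^(−k₂τ) = e^(−1.349) = 0.2596.
C_R = 2.46×3.15/(0.859−2.46) × (0.02102−0.2596) = (-4.840)×(-0.2386) = 1.155 mol/L.
Y_R = C_R/C_{A0} = 1.155/3.15 = 0.367.

0.367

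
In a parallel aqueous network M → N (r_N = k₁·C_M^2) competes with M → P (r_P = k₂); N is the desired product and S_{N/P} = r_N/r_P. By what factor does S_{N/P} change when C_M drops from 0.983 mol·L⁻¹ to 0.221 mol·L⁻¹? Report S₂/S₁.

S_{N/P} = (k₁/k₂)·C_M^2, so S₂/S₁ = (C_{M,2}/C_{M,1})^2.
= (0.221/0.983)^2 = (0.2248)^2 = 0.0505.

0.0505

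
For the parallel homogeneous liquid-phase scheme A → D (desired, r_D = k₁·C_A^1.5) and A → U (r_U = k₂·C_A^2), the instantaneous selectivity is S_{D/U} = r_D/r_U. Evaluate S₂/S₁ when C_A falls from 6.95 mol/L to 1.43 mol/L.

S_{D/U} = (k₁/k₂)·C_A^-0.5, so S₂/S₁ = (C_{A,2}/C_{A,1})^-0.5.
= (1.43/6.95)^(-0.5) = (0.2058)^(-0.5) = 2.20.

2.20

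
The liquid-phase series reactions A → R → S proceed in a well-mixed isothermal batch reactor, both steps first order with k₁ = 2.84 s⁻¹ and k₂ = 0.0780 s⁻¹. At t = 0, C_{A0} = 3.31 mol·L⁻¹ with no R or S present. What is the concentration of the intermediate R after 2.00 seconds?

The intermediate concentration in a first-order A→B→C sequence is C_R = k₁C_{A0}(e^(−k₁t) − e^(−k₂t))/(k₂−k₁).
e^(−k₁t) = e^(−2.84×2.00) = e^(−5.680) = 0.003414; e^(−k₂t) = e^(−0.1560) = 0.8556.
C_R = 2.84×3.31/(0.0780−2.84) × (0.003414−0.8556) = (-3.403)×(-0.8521) = 2.900 mol·L⁻¹.

2.90 mol·L⁻¹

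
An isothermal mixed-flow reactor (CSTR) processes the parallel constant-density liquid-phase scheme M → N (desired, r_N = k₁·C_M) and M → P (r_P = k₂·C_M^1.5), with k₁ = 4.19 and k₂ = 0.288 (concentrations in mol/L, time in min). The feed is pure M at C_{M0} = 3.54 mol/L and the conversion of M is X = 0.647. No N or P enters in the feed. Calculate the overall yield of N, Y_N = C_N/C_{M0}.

0.601

Exit C_M = C_{M0}(1−X) = 3.54×0.353 = 1.250 mol/L.
Rates in a CSTR are evaluated at the outlet concentration: r_N = 4.19×1.250 = 5.236, r_P = 0.288×1.250^1.5 = 0.4023.
Fraction of consumed M going to N: r_N/(r_N+r_P) = 0.9286.
C_N = 0.9286·C_{M0}·X = 0.9286×3.54×0.647 = 2.13 mol/L; Y_N = C_N/C_{M0} = 0.601.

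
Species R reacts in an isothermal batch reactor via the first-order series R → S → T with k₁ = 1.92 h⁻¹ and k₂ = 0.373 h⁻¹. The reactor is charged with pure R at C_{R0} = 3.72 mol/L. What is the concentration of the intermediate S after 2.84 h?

The intermediate concentration in a first-order A→B→C sequence is C_S = k₁C_{R0}(e^(−k₁t) − e^(−k₂t))/(k₂−k₁).
e^(−k₁t) = e^(−1.92×2.84) = e^(−5.453) = 0.004284; e^(−k₂t) = e^(−1.059) = 0.3467.
C_S = 1.92×3.72/(0.373−1.92) × (0.004284−0.3467) = (-4.617)×(-0.3424) = 1.581 mol/L.

1.58 mol/L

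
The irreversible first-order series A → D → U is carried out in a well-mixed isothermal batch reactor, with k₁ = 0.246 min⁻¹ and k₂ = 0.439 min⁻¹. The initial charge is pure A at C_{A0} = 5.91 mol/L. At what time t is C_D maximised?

The intermediate peaks when r₁ = r₂, i.e. k₁e^(−k₁t) = k₂e^(−k₂t), giving t_opt = ln(k₂/k₁)/(k₂−k₁).
= ln(0.439/0.246)/(0.439−0.246) = ln(1.785)/0.1930 = 0.5792/0.1930 = 3.00 min.

3.00 min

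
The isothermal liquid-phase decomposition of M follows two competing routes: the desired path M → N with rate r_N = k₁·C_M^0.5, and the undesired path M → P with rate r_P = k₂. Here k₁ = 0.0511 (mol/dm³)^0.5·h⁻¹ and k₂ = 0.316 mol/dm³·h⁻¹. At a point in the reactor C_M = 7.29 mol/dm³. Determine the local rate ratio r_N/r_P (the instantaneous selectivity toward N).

S_{N/P} = r_N/r_P = (k₁·C_M^0.5)/(k₂) = (k₁/k₂)·C_M^0.5.
= (0.0511×7.290^0.5) / (0.316) = 0.1380/0.3160 = 0.437.
Since the desired path is higher order in M, keeping C_M high (PFR or concentrated feed) favours N.

0.437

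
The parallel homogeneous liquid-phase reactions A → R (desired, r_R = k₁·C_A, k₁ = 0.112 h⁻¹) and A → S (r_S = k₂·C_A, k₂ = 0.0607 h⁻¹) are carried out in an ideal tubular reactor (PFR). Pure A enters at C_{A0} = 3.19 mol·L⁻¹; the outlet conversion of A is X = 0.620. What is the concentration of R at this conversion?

C_A = C_{A0}(1−X) = 1.212 mol·L⁻¹.
Both paths are first order in A, so the instantaneous fraction to R is constant: dC_R/d(−C_A) = k₁/(k₁+k₂) = 0.6485.
C_R = 0.6485·(C_{A0}−C_A) = 0.6485×1.978 = 1.28 mol·L⁻¹.

1.28 mol·L⁻¹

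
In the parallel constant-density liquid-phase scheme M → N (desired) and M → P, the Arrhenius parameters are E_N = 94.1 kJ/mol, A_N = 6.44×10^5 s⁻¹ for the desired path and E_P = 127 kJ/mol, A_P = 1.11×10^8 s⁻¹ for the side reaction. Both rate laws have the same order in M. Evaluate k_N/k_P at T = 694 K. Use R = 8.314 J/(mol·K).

Since both paths have the same order in M, the concentration cancels and S_{N/P} = k_N/k_P = (A_N/A_P)·exp[(E_P−E_N)/(RT)].
(E_P−E_N)/(RT) = (127−94.1)×10³/(8.314×694) = 32900/5770 = 5.702.
k_N/k_P = (6.44×10^5/1.11×10^8)·exp(5.702) = 0.005802 × 299.5 = 1.74.
Since E_N < E_P, lowering the temperature improves selectivity toward N.

1.74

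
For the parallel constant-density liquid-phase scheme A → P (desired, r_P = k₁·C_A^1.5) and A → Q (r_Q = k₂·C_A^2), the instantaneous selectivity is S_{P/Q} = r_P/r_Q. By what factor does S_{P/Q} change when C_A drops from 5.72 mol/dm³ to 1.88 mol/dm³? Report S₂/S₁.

1.74

S_{P/Q} = (k₁/k₂)·C_A^-0.5, so S₂/S₁ = (C_{A,2}/C_{A,1})^-0.5.
= (1.88/5.72)^(-0.5) = (0.3287)^(-0.5) = 1.74.
Selectivity toward P rises as C_A falls — low-concentration operation is favoured.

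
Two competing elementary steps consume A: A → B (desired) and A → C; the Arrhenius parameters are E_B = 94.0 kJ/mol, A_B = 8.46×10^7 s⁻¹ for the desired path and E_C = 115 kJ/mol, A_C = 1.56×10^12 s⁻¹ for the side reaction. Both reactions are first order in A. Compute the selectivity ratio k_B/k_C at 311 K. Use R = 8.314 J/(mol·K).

k_B/k_C = (A_B/A_C)·exp[−(E_B−E_C)/(RT)] = (A_B/A_C)·exp[(E_C−E_B)/(RT)].
(E_C−E_B)/(RT) = (115−94.0)×10³/(8.314×311) = 21000/2586 = 8.122.
k_B/k_C = (8.46×10^7/1.56×10^12)·exp(8.122) = 5.423×10^-5 × 3367 = 0.183.

0.183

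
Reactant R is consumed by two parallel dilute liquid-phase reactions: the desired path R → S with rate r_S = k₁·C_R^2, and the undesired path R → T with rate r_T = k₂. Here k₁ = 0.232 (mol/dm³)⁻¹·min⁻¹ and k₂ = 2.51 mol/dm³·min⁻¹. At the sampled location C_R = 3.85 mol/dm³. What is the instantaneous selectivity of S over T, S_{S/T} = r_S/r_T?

S_{S/T} = r_S/r_T = (k₁·C_R^2)/(k₂) = (k₁/k₂)·C_R^2.
= (0.232×3.850^2) / (2.51) = 3.439/2.510 = 1.37.
Since the desired path is higher order in R, keeping C_R high (PFR or concentrated feed) favours S.

1.37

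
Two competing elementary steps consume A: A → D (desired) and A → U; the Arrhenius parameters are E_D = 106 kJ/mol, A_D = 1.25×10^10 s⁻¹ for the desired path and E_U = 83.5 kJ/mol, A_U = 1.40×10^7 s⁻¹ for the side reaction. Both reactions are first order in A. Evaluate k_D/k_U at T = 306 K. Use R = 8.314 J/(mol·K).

Since both paths have the same order in A, the concentration cancels and S_{D/U} = k_D/k_U = (A_D/A_U)·exp[(E_U−E_D)/(RT)].
(E_U−E_D)/(RT) = (83.5−106)×10³/(8.314×306) = -22500/2544 = -8.844.
k_D/k_U = (1.25×10^10/1.40×10^7)·exp(-8.844) = 892.9 × 1.442×10^-4 = 0.129.

0.129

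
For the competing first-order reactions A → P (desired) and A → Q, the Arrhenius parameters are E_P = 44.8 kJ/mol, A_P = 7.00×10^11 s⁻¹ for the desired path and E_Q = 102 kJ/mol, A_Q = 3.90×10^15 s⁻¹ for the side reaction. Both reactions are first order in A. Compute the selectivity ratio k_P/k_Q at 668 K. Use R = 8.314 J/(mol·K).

5.33

k_P/k_Q = (A_P/A_Q)·exp[−(E_P−E_Q)/(RT)] = (A_P/A_Q)·exp[(E_Q−E_P)/(RT)].
(E_Q−E_P)/(RT) = (102−44.8)×10³/(8.314×668) = 57200/5554 = 10.30.
k_P/k_Q = (7.00×10^11/3.90×10^15)·exp(10.30) = 1.795×10^-4 × 29713 = 5.33.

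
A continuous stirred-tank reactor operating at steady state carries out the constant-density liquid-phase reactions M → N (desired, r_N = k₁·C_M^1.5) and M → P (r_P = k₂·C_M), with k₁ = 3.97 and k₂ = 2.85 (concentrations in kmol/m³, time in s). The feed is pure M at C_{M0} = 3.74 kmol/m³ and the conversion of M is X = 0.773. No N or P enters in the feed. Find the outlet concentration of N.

Exit C_M = C_{M0}(1−X) = 3.74×0.227 = 0.8490 kmol/m³.
Rates in a CSTR are evaluated at the outlet concentration: r_N = 3.97×0.8490^1.5 = 3.106, r_P = 2.85×0.8490 = 2.420.
Fraction of consumed M going to N: r_N/(r_N+r_P) = 0.5621.
C_N = 0.5621·C_{M0}·X = 0.5621×3.74×0.773 = 1.62 kmol/m³.

1.62 kmol/m³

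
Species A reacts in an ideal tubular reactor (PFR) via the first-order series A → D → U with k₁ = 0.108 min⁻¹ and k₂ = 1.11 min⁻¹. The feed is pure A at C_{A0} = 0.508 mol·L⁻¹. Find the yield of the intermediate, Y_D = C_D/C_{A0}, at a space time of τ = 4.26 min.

0.0671

The intermediate concentration in a first-order A→B→C sequence is C_D = k₁C_{A0}(e^(−k₁τ) − e^(−k₂τ))/(k₂−k₁).
e^(−k₁τ) = e^(−0.108×4.26) = e^(−0.4601) = 0.6312; e^(−k₂τ) = e^(−4.729) = 0.008839.
C_D = 0.108×0.508/(1.11−0.108) × (0.6312−0.008839) = 0.05475×0.6224 = 0.03408 mol·L⁻¹.
Y_D = C_D/C_{A0} = 0.03408/0.508 = 0.0671.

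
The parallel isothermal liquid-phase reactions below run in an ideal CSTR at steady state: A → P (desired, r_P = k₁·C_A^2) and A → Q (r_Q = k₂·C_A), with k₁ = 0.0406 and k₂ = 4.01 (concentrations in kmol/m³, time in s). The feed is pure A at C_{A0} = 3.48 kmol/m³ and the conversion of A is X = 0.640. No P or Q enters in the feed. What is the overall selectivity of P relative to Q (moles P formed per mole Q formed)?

0.0127

Exit C_A = C_{A0}(1−X) = 3.48×0.360 = 1.253 kmol/m³.
A CSTR operates uniformly at the exit composition, giving r_P = 0.06372 and r_Q = 5.024 (each k·C_A^n at C_A = 1.253).
Overall selectivity = C_P/C_Q = r_Pτ/(r_Qτ) = r_P/r_Q = 0.0127.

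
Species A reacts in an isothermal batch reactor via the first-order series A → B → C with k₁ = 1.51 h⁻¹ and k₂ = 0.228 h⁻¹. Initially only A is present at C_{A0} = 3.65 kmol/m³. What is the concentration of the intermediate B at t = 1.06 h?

For first-order series with pure A initially, C_B(t) = k₁C_{A0}/(k₂−k₁)·(e^(−k₁t) − e^(−k₂t)).
e^(−k₁t) = e^(−1.51×1.06) = e^(−1.601) = 0.2018; e^(−k₂t) = e^(−0.2417) = 0.7853.
C_B = 1.51×3.65/(0.228−1.51) × (0.2018−0.7853) = (-4.299)×(-0.5835) = 2.509 kmol/m³.

2.51 kmol/m³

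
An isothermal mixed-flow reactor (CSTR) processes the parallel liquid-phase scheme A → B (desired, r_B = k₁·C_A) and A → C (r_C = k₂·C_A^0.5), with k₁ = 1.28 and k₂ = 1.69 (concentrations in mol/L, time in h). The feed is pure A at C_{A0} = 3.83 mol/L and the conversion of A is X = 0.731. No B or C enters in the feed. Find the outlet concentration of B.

Exit C_A = C_{A0}(1−X) = 3.83×0.269 = 1.030 mol/L.
In a CSTR the entire volume is at exit conditions, so r_B = 1.28×1.030 = 1.319 and r_C = 1.69×1.030^0.5 = 1.715.
Fraction of consumed A going to B: r_B/(r_B+r_C) = 0.4346.
C_B = 0.4346·C_{A0}·X = 0.4346×3.83×0.731 = 1.22 mol/L.

1.22 mol/L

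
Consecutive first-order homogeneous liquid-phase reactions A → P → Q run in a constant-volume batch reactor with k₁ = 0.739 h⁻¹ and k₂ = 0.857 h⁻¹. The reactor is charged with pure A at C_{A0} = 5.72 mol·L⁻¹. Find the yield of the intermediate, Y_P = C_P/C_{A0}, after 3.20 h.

0.185

Solving the coupled first-order balances gives C_P(t) = [k₁/(k₂−k₁)]·C_{A0}·(e^(−k₁t) − e^(−k₂t)).
e^(−k₁t) = e^(−0.739×3.20) = e^(−2.365) = 0.09397; e^(−k₂t) = e^(−2.742) = 0.06442.
C_P = 0.739×5.72/(0.857−0.739) × (0.09397−0.06442) = 35.82×0.02955 = 1.059 mol·L⁻¹.
Y_P = C_P/C_{A0} = 1.059/5.72 = 0.185.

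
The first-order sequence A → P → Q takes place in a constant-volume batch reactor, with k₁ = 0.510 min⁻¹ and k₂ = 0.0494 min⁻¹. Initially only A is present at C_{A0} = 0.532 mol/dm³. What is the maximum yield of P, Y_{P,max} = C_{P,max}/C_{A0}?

0.779

Evaluating C_P at t_opt = ln(k₂/k₁)/(k₂−k₁) gives C_{P,max}/C_{A0} = (k₁/k₂)^[k₂/(k₂−k₁)].
= (0.510/0.0494)^(0.0494/(0.0494−0.510)) = (10.32)^(-0.1073) = 0.7785.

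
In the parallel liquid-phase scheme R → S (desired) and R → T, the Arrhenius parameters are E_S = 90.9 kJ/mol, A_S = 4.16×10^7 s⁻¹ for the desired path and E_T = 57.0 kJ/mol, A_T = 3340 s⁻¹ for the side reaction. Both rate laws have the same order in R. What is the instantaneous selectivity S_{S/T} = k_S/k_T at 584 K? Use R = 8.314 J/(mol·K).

k_S/k_T = (A_S/A_T)·exp[−(E_S−E_T)/(RT)] = (A_S/A_T)·exp[(E_T−E_S)/(RT)].
(E_T−E_S)/(RT) = (57.0−90.9)×10³/(8.314×584) = -33900/4855 = -6.982.
k_S/k_T = (4.16×10^7/3340)·exp(-6.982) = 12455 × 9.285×10^-4 = 11.6.

11.6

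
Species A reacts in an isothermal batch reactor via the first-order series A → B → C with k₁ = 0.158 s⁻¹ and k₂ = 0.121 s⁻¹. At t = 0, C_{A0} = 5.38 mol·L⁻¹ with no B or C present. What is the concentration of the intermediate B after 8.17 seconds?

The intermediate concentration in a first-order A→B→C sequence is C_B = k₁C_{A0}(e^(−k₁t) − e^(−k₂t))/(k₂−k₁).
e^(−k₁t) = e^(−0.158×8.17) = e^(−1.291) = 0.2750; e^(−k₂t) = e^(−0.9886) = 0.3721.
C_B = 0.158×5.38/(0.121−0.158) × (0.2750−0.3721) = (-22.97)×(-0.09707) = 2.230 mol·L⁻¹.

2.23 mol·L⁻¹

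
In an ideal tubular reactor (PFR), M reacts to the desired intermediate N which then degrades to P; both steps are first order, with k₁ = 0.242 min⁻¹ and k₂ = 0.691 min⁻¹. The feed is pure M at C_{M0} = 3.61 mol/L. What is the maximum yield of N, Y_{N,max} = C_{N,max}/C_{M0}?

0.199

For a first-order series the maximum intermediate yield is C_{N,max}/C_{M0} = (k₁/k₂)^[k₂/(k₂−k₁)].
= (0.242/0.691)^(0.691/(0.691−0.242)) = (0.3502)^(1.539) = 0.1990.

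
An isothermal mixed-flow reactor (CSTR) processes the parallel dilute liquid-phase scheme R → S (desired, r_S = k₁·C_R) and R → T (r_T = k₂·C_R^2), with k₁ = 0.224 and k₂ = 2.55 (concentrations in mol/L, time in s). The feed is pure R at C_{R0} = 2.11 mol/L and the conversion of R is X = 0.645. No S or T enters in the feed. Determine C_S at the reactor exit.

0.143 mol/L

Exit C_R = C_{R0}(1−X) = 2.11×0.355 = 0.7490 mol/L.
Rates in a CSTR are evaluated at the outlet concentration: r_S = 0.224×0.7490 = 0.1678, r_T = 2.55×0.7490^2 = 1.431.
Fraction of consumed R going to S: r_S/(r_S+r_T) = 0.1050.
C_S = 0.1050·C_{R0}·X = 0.1050×2.11×0.645 = 0.143 mol/L.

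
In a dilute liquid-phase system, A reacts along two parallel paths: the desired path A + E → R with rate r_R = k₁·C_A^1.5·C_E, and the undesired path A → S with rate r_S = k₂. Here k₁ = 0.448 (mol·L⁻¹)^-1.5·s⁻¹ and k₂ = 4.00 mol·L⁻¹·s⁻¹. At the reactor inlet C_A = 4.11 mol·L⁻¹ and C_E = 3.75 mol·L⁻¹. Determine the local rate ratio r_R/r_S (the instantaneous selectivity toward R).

S_{R/S} = r_R/r_S = (k₁·C_A^1.5·C_E)/(k₂) = (k₁/k₂)·C_A^1.5·C_E.
= (0.448×4.110^1.5×3.750) / (4.00) = 14.00/4.000 = 3.50.

3.50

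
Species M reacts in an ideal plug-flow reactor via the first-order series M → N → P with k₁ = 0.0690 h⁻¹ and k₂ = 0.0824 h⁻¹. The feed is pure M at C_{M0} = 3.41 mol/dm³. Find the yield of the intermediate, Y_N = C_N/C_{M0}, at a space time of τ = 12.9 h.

0.336

The intermediate concentration in a first-order A→B→C sequence is C_N = k₁C_{M0}(e^(−k₁τ) − e^(−k₂τ))/(k₂−k₁).
e^(−k₁τ) = e^(−0.0690×12.9) = e^(−0.8901) = 0.4106; e^(−k₂τ) = e^(−1.063) = 0.3454.
C_N = 0.0690×3.41/(0.0824−0.0690) × (0.4106−0.3454) = 17.56×0.06518 = 1.145 mol/dm³.
Y_N = C_N/C_{M0} = 1.145/3.41 = 0.336.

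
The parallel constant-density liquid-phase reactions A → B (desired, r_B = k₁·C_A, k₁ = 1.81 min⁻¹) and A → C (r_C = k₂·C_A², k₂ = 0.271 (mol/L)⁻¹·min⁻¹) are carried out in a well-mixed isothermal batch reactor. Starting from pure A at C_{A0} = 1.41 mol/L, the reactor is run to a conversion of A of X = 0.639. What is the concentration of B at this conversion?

C_A = C_{A0}(1−X) = 0.5090 mol/L.
Along a PFR/batch, dC_B/dC_A = −r_B/(r_B+r_C) = −k₁/(k₁+k₂·C_A).
Integrating from C_{A0} to C_A: C_B = (1.81/0.271)·ln[(1.81+0.271·1.41)/(1.81+0.271·0.509)] = 6.679·ln(2.192/1.948) = 0.7887 mol/L.

0.789 mol/L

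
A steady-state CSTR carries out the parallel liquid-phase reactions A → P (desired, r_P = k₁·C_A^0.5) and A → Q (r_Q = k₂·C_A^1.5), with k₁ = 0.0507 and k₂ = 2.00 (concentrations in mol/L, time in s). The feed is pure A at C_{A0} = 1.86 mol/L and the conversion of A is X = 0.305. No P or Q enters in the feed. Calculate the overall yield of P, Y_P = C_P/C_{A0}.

Exit C_A = C_{A0}(1−X) = 1.86×0.695 = 1.293 mol/L.
Rates in a CSTR are evaluated at the outlet concentration: r_P = 0.0507×1.293^0.5 = 0.05764, r_Q = 2.00×1.293^1.5 = 2.940.
Fraction of consumed A going to P: r_P/(r_P+r_Q) = 0.01923.
C_P = 0.01923·C_{A0}·X = 0.01923×1.86×0.305 = 0.0109 mol/L; Y_P = C_P/C_{A0} = 0.00587.

0.00587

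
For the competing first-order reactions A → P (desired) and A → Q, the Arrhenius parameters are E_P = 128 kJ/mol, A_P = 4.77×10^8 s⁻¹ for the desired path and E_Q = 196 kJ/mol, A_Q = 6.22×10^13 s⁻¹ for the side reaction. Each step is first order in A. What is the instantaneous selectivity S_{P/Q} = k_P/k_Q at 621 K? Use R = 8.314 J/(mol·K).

With equal orders, S_{P/Q} = k_P/k_Q = (A_P/A_Q)·exp[(E_Q−E_P)/(RT)].
(E_Q−E_P)/(RT) = (196−128)×10³/(8.314×621) = 68000/5163 = 13.17.
k_P/k_Q = (4.77×10^8/6.22×10^13)·exp(13.17) = 7.669×10^-6 × 5.247×10^5 = 4.02.
Since E_P < E_Q, lowering the temperature improves selectivity toward P.

4.02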